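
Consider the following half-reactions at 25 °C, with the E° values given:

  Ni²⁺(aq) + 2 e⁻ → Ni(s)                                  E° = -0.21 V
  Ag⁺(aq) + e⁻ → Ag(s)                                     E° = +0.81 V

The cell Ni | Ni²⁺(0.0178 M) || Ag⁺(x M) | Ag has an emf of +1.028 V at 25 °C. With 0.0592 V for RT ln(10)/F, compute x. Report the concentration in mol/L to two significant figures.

0.18 M

Ag⁺/Ag is the cathode, Ni²⁺/Ni the anode: E°cell = +1.02 V, n = 2.
Overall reaction: 2 Ag⁺(aq) + Ni(s) → 2 Ag(s) + Ni²⁺(aq); Q = [Ni²⁺]^1/[Ag⁺]^2.
From E = E° − (0.0592/n) log Q: log Q = (E° − E)·n/0.0592 = (+1.02 − (+1.028))·2/0.0592 = -0.2703.
So 2·log[Ag⁺] = 1·log(0.0178) − log Q = -1.7496 − (-0.2703) = -1.4793; log[Ag⁺] = -1.4793 / 2 = -0.7397; [Ag⁺] = 10^(-0.7397) ≈ 0.18 M.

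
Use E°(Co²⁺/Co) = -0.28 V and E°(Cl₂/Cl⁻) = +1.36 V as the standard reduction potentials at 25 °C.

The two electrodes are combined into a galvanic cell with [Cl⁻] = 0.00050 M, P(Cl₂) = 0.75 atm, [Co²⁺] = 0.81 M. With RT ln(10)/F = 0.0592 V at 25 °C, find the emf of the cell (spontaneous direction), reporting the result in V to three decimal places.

Cl₂/Cl⁻ is the cathode (higher E°), Co²⁺/Co the anode: E°cell = +1.36 − (-0.28) = +1.64 V, n = 2.
Overall: Cl₂(g) + Co(s) → 2 Cl⁻(aq) + Co²⁺(aq)
Q = [Cl⁻]^2·[Co²⁺] / (P(Cl₂)); log Q = -6.569.
E = E° − (0.0592/n) log Q = +1.64 − (0.0592/2)(-6.569) = +1.834 V.

+1.834 V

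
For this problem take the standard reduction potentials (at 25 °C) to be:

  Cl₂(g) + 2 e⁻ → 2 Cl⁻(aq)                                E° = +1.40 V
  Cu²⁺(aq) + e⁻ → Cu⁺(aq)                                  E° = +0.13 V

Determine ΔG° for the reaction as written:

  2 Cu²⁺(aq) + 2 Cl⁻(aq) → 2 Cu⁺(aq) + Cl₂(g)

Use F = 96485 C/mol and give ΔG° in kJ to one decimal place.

As written, Cu²⁺/Cu⁺ is reduced (cathode) and Cl₂/Cl⁻ is oxidised (anode), so E°cell = (+0.13) − (+1.40) = -1.27 V.
Balancing electrons gives n = 2.
ΔG° = −nFE° = −(2)(96485)(-1.27) = 245,072 J = +245.1 kJ.

+245.1 kJ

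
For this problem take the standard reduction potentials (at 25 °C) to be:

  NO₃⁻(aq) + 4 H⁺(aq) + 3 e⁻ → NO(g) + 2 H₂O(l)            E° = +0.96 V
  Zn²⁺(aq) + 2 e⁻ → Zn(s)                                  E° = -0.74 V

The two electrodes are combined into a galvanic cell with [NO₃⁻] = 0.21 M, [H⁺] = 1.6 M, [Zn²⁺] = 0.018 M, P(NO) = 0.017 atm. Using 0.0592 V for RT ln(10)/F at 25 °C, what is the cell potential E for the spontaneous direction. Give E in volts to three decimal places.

NO₃⁻/NO is the cathode (higher E°), Zn²⁺/Zn the anode: E°cell = +0.96 − (-0.74) = +1.70 V, n = 6.
Overall: 2 NO₃⁻(aq) + 8 H⁺(aq) + 3 Zn(s) → 2 NO(g) + 4 H₂O(l) + 3 Zn²⁺(aq)
Q = P(NO)^2·[Zn²⁺]^3 / ([NO₃⁻]^2·[H⁺]^8); log Q = -9.051.
E = E° − (0.0592/n) log Q = +1.70 − (0.0592/6)(-9.051) = +1.789 V.

+1.789 V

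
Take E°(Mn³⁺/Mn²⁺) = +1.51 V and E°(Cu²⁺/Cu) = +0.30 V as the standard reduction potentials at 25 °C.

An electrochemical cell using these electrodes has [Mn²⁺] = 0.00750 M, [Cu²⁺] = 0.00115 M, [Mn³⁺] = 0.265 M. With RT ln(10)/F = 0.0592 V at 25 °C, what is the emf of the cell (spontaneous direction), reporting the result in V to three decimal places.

Mn³⁺/Mn²⁺ is the cathode (higher E°), Cu²⁺/Cu the anode: E°cell = +1.51 − (+0.30) = +1.21 V, n = 2.
Overall: 2 Mn³⁺(aq) + Cu(s) → 2 Mn²⁺(aq) + Cu²⁺(aq)
Q = [Mn²⁺]^2·[Cu²⁺] / ([Mn³⁺]^2); log Q = -6.036.
E = E° − (0.0592/n) log Q = +1.21 − (0.0592/2)(-6.036) = +1.389 V.

+1.389 V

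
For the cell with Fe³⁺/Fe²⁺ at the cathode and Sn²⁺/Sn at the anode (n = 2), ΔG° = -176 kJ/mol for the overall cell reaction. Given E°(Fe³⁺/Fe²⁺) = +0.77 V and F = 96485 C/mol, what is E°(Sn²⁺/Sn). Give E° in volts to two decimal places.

E°cell = −ΔG°/(nF) = −(-176×10³)/((2)(96485)) = +0.912 V.
Since Fe³⁺/Fe²⁺ is the cathode and Sn²⁺/Sn the anode, E°cell = E°(Fe³⁺/Fe²⁺) − E°(Sn²⁺/Sn).
So E°(Sn²⁺/Sn) = E°(Fe³⁺/Fe²⁺) − E°cell = (+0.77) − (+0.912) = -0.14 V.

-0.14 V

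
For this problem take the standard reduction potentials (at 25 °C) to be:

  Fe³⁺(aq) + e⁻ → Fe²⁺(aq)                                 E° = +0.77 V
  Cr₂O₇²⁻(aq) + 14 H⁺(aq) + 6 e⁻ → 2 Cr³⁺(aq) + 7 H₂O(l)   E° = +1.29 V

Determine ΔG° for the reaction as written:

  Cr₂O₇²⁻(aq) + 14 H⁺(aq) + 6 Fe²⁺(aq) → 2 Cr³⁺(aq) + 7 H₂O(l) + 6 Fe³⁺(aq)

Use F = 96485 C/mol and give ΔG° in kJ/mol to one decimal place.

-301.0 kJ/mol

As written, Cr₂O₇²⁻/Cr³⁺ is reduced (cathode) and Fe³⁺/Fe²⁺ is oxidised (anode), so E°cell = (+1.29) − (+0.77) = +0.52 V.
Balancing electrons gives n = 6.
ΔG° = −nFE° = −(6)(96485)(+0.52) = -301,033 J = -301.0 kJ/mol.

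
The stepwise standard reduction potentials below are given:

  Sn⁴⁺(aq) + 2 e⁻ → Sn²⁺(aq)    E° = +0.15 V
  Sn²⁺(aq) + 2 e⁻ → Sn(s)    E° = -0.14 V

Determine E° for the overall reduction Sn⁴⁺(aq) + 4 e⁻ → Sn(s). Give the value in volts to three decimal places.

Since ΔG° = −nFE° is additive over sequential reductions, n₃E°₃ = n₁E°₁ + n₂E°₂.
E°₃ = (2×+0.15 + 2×-0.14) / 4 = (+0.020) / 4 = +0.005 V.

+0.005 V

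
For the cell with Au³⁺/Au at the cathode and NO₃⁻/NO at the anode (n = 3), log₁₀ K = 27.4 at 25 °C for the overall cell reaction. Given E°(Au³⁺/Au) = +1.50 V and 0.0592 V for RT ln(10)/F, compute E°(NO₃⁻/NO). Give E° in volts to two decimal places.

E°cell = (0.0592/n)·log K = (0.0592/3)(27.4) = +0.541 V.
Since Au³⁺/Au is the cathode and NO₃⁻/NO the anode, E°cell = E°(Au³⁺/Au) − E°(NO₃⁻/NO).
So E°(NO₃⁻/NO) = E°(Au³⁺/Au) − E°cell = (+1.50) − (+0.541) = +0.96 V.

+0.96 V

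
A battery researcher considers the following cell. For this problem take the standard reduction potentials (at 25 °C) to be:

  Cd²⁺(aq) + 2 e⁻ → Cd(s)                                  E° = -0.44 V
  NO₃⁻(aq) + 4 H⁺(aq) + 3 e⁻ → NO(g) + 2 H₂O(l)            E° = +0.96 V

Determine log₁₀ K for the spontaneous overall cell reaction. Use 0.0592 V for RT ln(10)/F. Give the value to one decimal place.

Cathode: NO₃⁻/NO; anode: Cd²⁺/Cd. E°cell = +1.40 V, n = 6.
log K = nE°cell / 0.0592 = (6)(+1.40) / 0.0592 = 141.9.

141.9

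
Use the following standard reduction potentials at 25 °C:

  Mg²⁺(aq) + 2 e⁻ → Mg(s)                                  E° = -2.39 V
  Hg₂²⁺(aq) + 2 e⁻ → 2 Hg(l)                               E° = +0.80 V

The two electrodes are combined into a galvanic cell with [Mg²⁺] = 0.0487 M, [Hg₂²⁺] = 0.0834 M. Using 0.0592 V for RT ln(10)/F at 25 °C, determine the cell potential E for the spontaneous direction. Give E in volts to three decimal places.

Hg₂²⁺/Hg is the cathode (higher E°), Mg²⁺/Mg the anode: E°cell = +0.80 − (-2.39) = +3.19 V, n = 2.
Overall: Hg₂²⁺(aq) + Mg(s) → 2 Hg(l) + Mg²⁺(aq)
Q = [Mg²⁺] / ([Hg₂²⁺]); log Q = -0.234.
E = E° − (0.0592/n) log Q = +3.19 − (0.0592/2)(-0.234) = +3.197 V.

+3.197 V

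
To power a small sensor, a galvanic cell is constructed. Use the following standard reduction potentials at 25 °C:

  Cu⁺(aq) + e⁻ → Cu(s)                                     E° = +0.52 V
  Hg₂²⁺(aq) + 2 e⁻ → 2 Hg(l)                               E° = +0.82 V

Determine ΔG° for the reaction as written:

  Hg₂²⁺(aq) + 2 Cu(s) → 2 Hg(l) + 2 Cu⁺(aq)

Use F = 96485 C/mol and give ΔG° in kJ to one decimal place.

As written, Hg₂²⁺/Hg is reduced (cathode) and Cu⁺/Cu is oxidised (anode), so E°cell = (+0.82) − (+0.52) = +0.30 V.
Balancing electrons gives n = 2.
ΔG° = −nFE° = −(2)(96485)(+0.30) = -57,891 J = -57.9 kJ.

-57.9 kJ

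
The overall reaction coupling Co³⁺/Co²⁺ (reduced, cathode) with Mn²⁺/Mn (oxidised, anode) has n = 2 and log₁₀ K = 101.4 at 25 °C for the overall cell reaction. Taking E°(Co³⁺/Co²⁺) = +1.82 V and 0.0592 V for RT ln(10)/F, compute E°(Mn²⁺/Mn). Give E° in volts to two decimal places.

-1.18 V

E°cell = (0.0592/n)·log K = (0.0592/2)(101.4) = +3.001 V.
Since Co³⁺/Co²⁺ is the cathode and Mn²⁺/Mn the anode, E°cell = E°(Co³⁺/Co²⁺) − E°(Mn²⁺/Mn).
So E°(Mn²⁺/Mn) = E°(Co³⁺/Co²⁺) − E°cell = (+1.82) − (+3.001) = -1.18 V.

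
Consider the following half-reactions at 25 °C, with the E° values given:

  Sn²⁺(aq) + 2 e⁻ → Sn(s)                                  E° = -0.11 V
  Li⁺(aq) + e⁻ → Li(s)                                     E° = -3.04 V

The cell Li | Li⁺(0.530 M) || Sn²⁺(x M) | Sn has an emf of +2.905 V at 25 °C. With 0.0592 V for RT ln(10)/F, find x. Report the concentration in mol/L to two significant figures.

Sn²⁺/Sn is the cathode, Li⁺/Li the anode: E°cell = +2.93 V, n = 2.
Overall reaction: Sn²⁺(aq) + 2 Li(s) → Sn(s) + 2 Li⁺(aq); Q = [Li⁺]^2/[Sn²⁺]^1.
From E = E° − (0.0592/n) log Q: log Q = (E° − E)·n/0.0592 = (+2.93 − (+2.905))·2/0.0592 = 0.8446.
So 1·log[Sn²⁺] = 2·log(0.53) − log Q = -0.5514 − (0.8446) = -1.3960; [Sn²⁺] = 10^(-1.3960) ≈ 0.040 M.

0.040 M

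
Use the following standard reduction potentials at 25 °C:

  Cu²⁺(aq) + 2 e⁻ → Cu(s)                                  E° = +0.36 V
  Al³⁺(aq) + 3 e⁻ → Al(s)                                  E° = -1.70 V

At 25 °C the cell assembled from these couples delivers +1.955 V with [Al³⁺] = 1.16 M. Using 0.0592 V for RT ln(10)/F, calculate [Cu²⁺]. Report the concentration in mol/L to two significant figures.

0.00031 M

Cu²⁺/Cu is the cathode, Al³⁺/Al the anode: E°cell = +2.06 V, n = 6.
Overall reaction: 3 Cu²⁺(aq) + 2 Al(s) → 3 Cu(s) + 2 Al³⁺(aq); Q = [Al³⁺]^2/[Cu²⁺]^3.
From E = E° − (0.0592/n) log Q: log Q = (E° − E)·n/0.0592 = (+2.06 − (+1.955))·6/0.0592 = 10.6419.
So 3·log[Cu²⁺] = 2·log(1.16) − log Q = 0.1289 − (10.6419) = -10.5130; log[Cu²⁺] = -10.5130 / 3 = -3.5043; [Cu²⁺] = 10^(-3.5043) ≈ 0.00031 M.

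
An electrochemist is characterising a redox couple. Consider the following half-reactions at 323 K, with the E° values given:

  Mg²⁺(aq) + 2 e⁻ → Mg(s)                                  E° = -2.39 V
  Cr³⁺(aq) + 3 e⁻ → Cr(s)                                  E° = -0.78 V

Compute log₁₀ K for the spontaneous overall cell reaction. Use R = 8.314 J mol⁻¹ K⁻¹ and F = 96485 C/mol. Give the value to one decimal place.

Cathode: Cr³⁺/Cr; anode: Mg²⁺/Mg. E°cell = (-0.78) − (-2.39) = +1.61 V, with n = 6.
ΔG° = −nFE° = −RT ln K, so ln K = nFE°/(RT) = (6)(96485)(+1.61) / ((8.314)(323)) = 347.076.
log₁₀ K = 347.076 / ln 10 = 150.7.

150.7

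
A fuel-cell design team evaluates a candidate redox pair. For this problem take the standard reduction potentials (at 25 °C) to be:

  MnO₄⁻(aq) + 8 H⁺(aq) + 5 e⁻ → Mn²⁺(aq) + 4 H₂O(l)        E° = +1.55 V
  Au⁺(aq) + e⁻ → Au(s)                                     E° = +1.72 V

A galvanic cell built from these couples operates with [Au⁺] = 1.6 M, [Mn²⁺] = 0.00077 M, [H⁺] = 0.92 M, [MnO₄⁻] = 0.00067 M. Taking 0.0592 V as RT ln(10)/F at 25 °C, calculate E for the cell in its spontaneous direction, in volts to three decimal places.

+0.186 V

Au⁺/Au is the cathode (higher E°), MnO₄⁻/Mn²⁺ the anode: E°cell = +1.72 − (+1.55) = +0.17 V, n = 5.
Overall: 5 Au⁺(aq) + Mn²⁺(aq) + 4 H₂O(l) → 5 Au(s) + MnO₄⁻(aq) + 8 H⁺(aq)
Q = [MnO₄⁻]·[H⁺]^8 / ([Au⁺]^5·[Mn²⁺]); log Q = -1.371.
E = E° − (0.0592/n) log Q = +0.17 − (0.0592/5)(-1.371) = +0.186 V.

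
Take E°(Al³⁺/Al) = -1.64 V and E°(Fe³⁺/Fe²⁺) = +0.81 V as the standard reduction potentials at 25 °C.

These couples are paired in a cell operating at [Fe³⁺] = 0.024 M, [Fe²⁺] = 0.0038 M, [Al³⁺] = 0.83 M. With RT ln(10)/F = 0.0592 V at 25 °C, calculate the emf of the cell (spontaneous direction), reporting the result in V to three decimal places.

Fe³⁺/Fe²⁺ is the cathode (higher E°), Al³⁺/Al the anode: E°cell = +0.81 − (-1.64) = +2.45 V, n = 3.
Overall: 3 Fe³⁺(aq) + Al(s) → 3 Fe²⁺(aq) + Al³⁺(aq)
Q = [Fe²⁺]^3·[Al³⁺] / ([Fe³⁺]^3); log Q = -2.482.
E = E° − (0.0592/n) log Q = +2.45 − (0.0592/3)(-2.482) = +2.499 V.

+2.499 V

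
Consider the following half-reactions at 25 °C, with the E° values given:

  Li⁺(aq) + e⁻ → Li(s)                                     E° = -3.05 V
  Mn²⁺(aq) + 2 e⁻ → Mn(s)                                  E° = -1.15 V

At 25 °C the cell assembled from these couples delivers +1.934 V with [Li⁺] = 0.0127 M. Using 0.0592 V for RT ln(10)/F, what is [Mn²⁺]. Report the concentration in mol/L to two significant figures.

0.0023 M

Mn²⁺/Mn is the cathode, Li⁺/Li the anode: E°cell = +1.90 V, n = 2.
Overall reaction: Mn²⁺(aq) + 2 Li(s) → Mn(s) + 2 Li⁺(aq); Q = [Li⁺]^2/[Mn²⁺]^1.
From E = E° − (0.0592/n) log Q: log Q = (E° − E)·n/0.0592 = (+1.90 − (+1.934))·2/0.0592 = -1.1486.
So 1·log[Mn²⁺] = 2·log(0.0127) − log Q = -3.7924 − (-1.1486) = -2.6438; [Mn²⁺] = 10^(-2.6438) ≈ 0.0023 M.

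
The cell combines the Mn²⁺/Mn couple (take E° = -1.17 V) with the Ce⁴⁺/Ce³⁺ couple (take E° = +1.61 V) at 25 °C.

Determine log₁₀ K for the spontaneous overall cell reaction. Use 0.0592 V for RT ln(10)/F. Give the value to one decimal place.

93.9

Cathode: Ce⁴⁺/Ce³⁺; anode: Mn²⁺/Mn. E°cell = +2.78 V, n = 2.
log K = nE°cell / 0.0592 = (2)(+2.78) / 0.0592 = 93.9.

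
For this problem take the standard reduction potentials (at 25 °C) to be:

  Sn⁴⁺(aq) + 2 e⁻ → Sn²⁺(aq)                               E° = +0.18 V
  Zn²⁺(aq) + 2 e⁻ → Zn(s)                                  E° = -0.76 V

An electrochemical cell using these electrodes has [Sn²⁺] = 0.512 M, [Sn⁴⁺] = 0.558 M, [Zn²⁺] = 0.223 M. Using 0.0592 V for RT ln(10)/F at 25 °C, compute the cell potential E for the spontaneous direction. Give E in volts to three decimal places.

+0.960 V

Sn⁴⁺/Sn²⁺ is the cathode (higher E°), Zn²⁺/Zn the anode: E°cell = +0.18 − (-0.76) = +0.94 V, n = 2.
Overall: Sn⁴⁺(aq) + Zn(s) → Sn²⁺(aq) + Zn²⁺(aq)
Q = [Sn²⁺]·[Zn²⁺] / ([Sn⁴⁺]); log Q = -0.689.
E = E° − (0.0592/n) log Q = +0.94 − (0.0592/2)(-0.689) = +0.960 V.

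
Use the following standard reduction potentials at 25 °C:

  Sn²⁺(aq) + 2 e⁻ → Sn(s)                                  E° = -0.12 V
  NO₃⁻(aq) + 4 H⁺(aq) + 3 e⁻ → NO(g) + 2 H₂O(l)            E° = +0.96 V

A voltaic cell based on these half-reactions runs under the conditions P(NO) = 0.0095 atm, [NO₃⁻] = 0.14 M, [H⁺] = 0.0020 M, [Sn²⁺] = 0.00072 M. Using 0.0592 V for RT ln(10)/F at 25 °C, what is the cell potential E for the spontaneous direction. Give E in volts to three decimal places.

NO₃⁻/NO is the cathode (higher E°), Sn²⁺/Sn the anode: E°cell = +0.96 − (-0.12) = +1.08 V, n = 6.
Overall: 2 NO₃⁻(aq) + 8 H⁺(aq) + 3 Sn(s) → 2 NO(g) + 4 H₂O(l) + 3 Sn²⁺(aq)
Q = P(NO)^2·[Sn²⁺]^3 / ([NO₃⁻]^2·[H⁺]^8); log Q = 9.827.
E = E° − (0.0592/n) log Q = +1.08 − (0.0592/6)(9.827) = +0.983 V.

+0.983 V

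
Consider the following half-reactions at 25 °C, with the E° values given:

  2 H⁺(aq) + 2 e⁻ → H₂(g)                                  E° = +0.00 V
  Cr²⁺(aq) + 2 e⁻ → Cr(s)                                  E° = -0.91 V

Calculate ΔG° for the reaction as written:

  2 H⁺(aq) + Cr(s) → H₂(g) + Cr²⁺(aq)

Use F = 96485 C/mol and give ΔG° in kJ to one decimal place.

As written, H⁺/H₂ is reduced (cathode) and Cr²⁺/Cr is oxidised (anode), so E°cell = (+0.00) − (-0.91) = +0.91 V.
Balancing electrons gives n = 2.
ΔG° = −nFE° = −(2)(96485)(+0.91) = -175,603 J = -175.6 kJ.

-175.6 kJ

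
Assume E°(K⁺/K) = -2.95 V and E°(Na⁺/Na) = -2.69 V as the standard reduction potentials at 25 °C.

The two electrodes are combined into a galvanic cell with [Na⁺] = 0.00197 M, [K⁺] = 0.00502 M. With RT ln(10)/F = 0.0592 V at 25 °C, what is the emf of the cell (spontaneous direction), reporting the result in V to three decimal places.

Na⁺/Na is the cathode (higher E°), K⁺/K the anode: E°cell = -2.69 − (-2.95) = +0.26 V, n = 1.
Overall: Na⁺(aq) + K(s) → Na(s) + K⁺(aq)
Q = [K⁺] / ([Na⁺]); log Q = 0.406.
E = E° − (0.0592/n) log Q = +0.26 − (0.0592/1)(0.406) = +0.236 V.

+0.236 V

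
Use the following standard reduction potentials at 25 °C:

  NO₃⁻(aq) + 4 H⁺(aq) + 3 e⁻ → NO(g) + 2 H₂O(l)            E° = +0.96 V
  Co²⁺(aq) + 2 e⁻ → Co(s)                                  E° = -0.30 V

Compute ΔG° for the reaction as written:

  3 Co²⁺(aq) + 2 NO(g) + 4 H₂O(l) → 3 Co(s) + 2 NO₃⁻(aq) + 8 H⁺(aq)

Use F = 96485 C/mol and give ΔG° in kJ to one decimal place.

As written, Co²⁺/Co is reduced (cathode) and NO₃⁻/NO is oxidised (anode), so E°cell = (-0.30) − (+0.96) = -1.26 V.
Balancing electrons gives n = 6.
ΔG° = −nFE° = −(6)(96485)(-1.26) = 729,427 J = +729.4 kJ.

+729.4 kJ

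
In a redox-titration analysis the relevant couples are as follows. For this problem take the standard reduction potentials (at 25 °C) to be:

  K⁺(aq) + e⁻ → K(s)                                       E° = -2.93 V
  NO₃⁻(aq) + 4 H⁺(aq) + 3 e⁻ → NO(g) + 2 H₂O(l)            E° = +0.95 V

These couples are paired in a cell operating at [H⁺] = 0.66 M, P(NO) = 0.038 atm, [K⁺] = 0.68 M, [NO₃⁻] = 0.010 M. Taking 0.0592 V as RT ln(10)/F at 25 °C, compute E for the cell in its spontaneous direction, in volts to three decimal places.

NO₃⁻/NO is the cathode (higher E°), K⁺/K the anode: E°cell = +0.95 − (-2.93) = +3.88 V, n = 3.
Overall: NO₃⁻(aq) + 4 H⁺(aq) + 3 K(s) → NO(g) + 2 H₂O(l) + 3 K⁺(aq)
Q = P(NO)·[K⁺]^3 / ([NO₃⁻]·[H⁺]^4); log Q = 0.799.
E = E° − (0.0592/n) log Q = +3.88 − (0.0592/3)(0.799) = +3.864 V.

+3.864 V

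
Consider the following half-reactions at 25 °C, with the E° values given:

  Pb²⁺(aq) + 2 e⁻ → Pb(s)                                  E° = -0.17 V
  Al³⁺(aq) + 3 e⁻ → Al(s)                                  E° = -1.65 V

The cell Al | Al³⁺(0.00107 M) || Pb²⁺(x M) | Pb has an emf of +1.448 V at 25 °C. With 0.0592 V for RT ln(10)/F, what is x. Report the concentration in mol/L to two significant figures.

Pb²⁺/Pb is the cathode, Al³⁺/Al the anode: E°cell = +1.48 V, n = 6.
Overall reaction: 3 Pb²⁺(aq) + 2 Al(s) → 3 Pb(s) + 2 Al³⁺(aq); Q = [Al³⁺]^2/[Pb²⁺]^3.
From E = E° − (0.0592/n) log Q: log Q = (E° − E)·n/0.0592 = (+1.48 − (+1.448))·6/0.0592 = 3.2432.
So 3·log[Pb²⁺] = 2·log(0.00107) − log Q = -5.9412 − (3.2432) = -9.1844; log[Pb²⁺] = -9.1844 / 3 = -3.0615; [Pb²⁺] = 10^(-3.0615) ≈ 0.00087 M.

0.00087 M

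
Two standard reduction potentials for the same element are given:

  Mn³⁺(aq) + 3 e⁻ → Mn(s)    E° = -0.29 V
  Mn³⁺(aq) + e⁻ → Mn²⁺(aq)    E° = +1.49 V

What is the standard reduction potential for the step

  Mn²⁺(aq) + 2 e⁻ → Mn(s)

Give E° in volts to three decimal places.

-1.180 V

Sequential free energies add, so n₃E°₃ = n₁E°₁ + n₂E°₂.
With n₃ = 3, and the known step contributing 1×(+1.49) V, the unknown satisfies 2·E° = 3×(-0.29) − 1×(+1.49) = -2.360.
E° = -2.360 / 2 = -1.180 V.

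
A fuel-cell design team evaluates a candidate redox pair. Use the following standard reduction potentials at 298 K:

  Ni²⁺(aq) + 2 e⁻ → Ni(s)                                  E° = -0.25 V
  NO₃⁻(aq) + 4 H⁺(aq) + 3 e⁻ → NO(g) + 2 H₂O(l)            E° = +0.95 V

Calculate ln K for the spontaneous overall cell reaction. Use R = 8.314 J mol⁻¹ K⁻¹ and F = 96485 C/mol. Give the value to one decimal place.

280.4

Cathode: NO₃⁻/NO; anode: Ni²⁺/Ni. E°cell = (+0.95) − (-0.25) = +1.20 V, with n = 6.
ΔG° = −nFE° = −RT ln K, so ln K = nFE°/(RT) = (6)(96485)(+1.20) / ((8.314)(298)) = 280.392.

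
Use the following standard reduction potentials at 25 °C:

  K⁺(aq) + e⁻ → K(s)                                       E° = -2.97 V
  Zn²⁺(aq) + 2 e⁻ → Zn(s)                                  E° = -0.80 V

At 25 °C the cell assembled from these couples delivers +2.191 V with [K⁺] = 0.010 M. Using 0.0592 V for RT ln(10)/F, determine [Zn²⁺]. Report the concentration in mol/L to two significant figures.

0.00051 M

Zn²⁺/Zn is the cathode, K⁺/K the anode: E°cell = +2.17 V, n = 2.
Overall reaction: Zn²⁺(aq) + 2 K(s) → Zn(s) + 2 K⁺(aq); Q = [K⁺]^2/[Zn²⁺]^1.
From E = E° − (0.0592/n) log Q: log Q = (E° − E)·n/0.0592 = (+2.17 − (+2.191))·2/0.0592 = -0.7095.
So 1·log[Zn²⁺] = 2·log(0.01) − log Q = -4.0000 − (-0.7095) = -3.2905; [Zn²⁺] = 10^(-3.2905) ≈ 0.00051 M.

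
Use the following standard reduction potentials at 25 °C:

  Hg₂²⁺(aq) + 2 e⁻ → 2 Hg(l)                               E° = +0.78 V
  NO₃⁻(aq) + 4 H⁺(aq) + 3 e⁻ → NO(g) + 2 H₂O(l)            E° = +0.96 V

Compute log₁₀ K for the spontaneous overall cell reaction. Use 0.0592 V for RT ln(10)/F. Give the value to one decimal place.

18.2

Cathode: NO₃⁻/NO; anode: Hg₂²⁺/Hg. E°cell = +0.18 V, n = 6.
log K = nE°cell / 0.0592 = (6)(+0.18) / 0.0592 = 18.2.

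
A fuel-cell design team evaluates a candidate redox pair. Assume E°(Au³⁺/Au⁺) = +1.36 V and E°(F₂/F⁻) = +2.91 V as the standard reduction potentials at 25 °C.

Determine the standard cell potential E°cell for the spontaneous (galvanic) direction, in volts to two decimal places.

+1.55 V

The F₂/F⁻ couple has the higher reduction potential, so it is the cathode; Au³⁺/Au⁺ is oxidised at the anode.
E°cell = E°(cathode) − E°(anode) = (+2.91) − (+1.36) = +1.55 V.
Since E°cell > 0, the reaction is spontaneous under standard conditions.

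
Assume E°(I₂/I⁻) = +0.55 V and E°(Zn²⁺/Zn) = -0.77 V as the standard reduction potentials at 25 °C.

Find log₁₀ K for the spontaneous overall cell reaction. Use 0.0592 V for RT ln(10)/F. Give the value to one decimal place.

Cathode: I₂/I⁻; anode: Zn²⁺/Zn. E°cell = +1.32 V, n = 2.
log K = nE°cell / 0.0592 = (2)(+1.32) / 0.0592 = 44.6.

44.6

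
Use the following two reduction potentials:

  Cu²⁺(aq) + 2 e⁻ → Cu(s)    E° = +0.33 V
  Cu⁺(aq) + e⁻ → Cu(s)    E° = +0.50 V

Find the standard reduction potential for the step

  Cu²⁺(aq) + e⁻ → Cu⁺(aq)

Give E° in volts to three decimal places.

Sequential free energies add, so n₃E°₃ = n₁E°₁ + n₂E°₂.
With n₃ = 2, and the known step contributing 1×(+0.50) V, the unknown satisfies 1·E° = 2×(+0.33) − 1×(+0.50) = +0.160.
E° = +0.160 / 1 = +0.160 V.

+0.160 V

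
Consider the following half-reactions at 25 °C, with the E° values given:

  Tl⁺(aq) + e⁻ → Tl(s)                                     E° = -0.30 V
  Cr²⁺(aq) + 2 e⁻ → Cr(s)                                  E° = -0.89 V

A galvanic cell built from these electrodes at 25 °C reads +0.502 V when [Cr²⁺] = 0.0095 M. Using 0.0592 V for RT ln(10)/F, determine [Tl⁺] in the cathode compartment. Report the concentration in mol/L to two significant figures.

0.0032 M

Tl⁺/Tl is the cathode, Cr²⁺/Cr the anode: E°cell = +0.59 V, n = 2.
Overall reaction: 2 Tl⁺(aq) + Cr(s) → 2 Tl(s) + Cr²⁺(aq); Q = [Cr²⁺]^1/[Tl⁺]^2.
From E = E° − (0.0592/n) log Q: log Q = (E° − E)·n/0.0592 = (+0.59 − (+0.502))·2/0.0592 = 2.9730.
So 2·log[Tl⁺] = 1·log(0.0095) − log Q = -2.0223 − (2.9730) = -4.9953; log[Tl⁺] = -4.9953 / 2 = -2.4977; [Tl⁺] = 10^(-2.4977) ≈ 0.0032 M.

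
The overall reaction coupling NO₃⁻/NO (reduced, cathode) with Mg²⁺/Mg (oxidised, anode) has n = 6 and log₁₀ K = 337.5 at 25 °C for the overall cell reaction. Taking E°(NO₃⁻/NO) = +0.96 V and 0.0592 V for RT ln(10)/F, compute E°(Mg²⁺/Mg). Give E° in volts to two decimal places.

-2.37 V

E°cell = (0.0592/n)·log K = (0.0592/6)(337.5) = +3.330 V.
Since NO₃⁻/NO is the cathode and Mg²⁺/Mg the anode, E°cell = E°(NO₃⁻/NO) − E°(Mg²⁺/Mg).
So E°(Mg²⁺/Mg) = E°(NO₃⁻/NO) − E°cell = (+0.96) − (+3.330) = -2.37 V.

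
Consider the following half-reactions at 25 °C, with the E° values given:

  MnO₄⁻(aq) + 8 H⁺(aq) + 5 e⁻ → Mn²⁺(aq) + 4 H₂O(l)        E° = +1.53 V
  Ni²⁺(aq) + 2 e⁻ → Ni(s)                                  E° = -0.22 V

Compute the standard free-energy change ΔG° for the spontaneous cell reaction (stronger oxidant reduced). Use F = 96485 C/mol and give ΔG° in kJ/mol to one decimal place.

MnO₄⁻/Mn²⁺ (E° = +1.53 V) is the cathode; Ni²⁺/Ni (E° = -0.22 V) is the anode, so E°cell = +1.75 V.
Balancing electrons gives n = 10 (lcm of 5 and 2).
ΔG° = −nFE° = −(10)(96485)(+1.75) = -1,688,488 J = -1688.5 kJ/mol.

-1688.5 kJ/mol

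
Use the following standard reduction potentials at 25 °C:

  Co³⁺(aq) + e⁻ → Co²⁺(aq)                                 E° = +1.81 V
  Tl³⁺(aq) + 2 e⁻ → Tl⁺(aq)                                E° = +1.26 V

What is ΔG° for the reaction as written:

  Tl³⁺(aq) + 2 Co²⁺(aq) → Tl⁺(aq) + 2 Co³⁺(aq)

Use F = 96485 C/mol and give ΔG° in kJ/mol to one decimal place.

As written, Tl³⁺/Tl⁺ is reduced (cathode) and Co³⁺/Co²⁺ is oxidised (anode), so E°cell = (+1.26) − (+1.81) = -0.55 V.
Balancing electrons gives n = 2.
ΔG° = −nFE° = −(2)(96485)(-0.55) = 106,134 J = +106.1 kJ/mol.

+106.1 kJ/mol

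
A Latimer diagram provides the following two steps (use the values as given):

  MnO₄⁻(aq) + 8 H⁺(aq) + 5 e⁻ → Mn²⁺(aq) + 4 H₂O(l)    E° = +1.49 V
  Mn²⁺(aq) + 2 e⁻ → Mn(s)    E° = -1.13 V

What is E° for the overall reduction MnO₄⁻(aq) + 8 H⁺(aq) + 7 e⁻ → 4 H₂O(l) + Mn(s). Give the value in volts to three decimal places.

Since ΔG° = −nFE° is additive over sequential reductions, n₃E°₃ = n₁E°₁ + n₂E°₂.
E°₃ = (5×+1.49 + 2×-1.13) / 7 = (+5.190) / 7 = +0.741 V.
Simply averaging or adding the two E° values would be wrong; the electron-weighted sum is required.

+0.741 V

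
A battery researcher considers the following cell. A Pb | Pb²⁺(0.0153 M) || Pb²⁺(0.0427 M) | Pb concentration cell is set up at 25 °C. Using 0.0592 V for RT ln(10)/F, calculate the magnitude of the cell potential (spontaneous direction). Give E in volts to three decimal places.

+0.013 V

For a concentration cell E°cell = 0. The 0.0427 M side is the cathode (reduction is favoured where [Pb²⁺] is higher).
With n = 2, E = −(0.0592/2) log([Pb²⁺]ₐₙ/[Pb²⁺]꜀ₐₜ) = −(0.0592/2) log(0.0153/0.0427) = −(0.0592/2)(-0.446) = +0.013 V.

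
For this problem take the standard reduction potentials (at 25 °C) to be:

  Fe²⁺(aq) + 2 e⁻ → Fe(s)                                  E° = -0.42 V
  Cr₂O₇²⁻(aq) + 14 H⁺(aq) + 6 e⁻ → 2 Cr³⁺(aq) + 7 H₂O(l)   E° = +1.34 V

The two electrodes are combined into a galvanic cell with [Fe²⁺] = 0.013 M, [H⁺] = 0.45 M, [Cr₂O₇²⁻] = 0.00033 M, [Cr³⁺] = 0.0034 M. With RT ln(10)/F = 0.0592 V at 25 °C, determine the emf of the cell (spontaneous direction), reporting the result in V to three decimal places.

+1.782 V

Cr₂O₇²⁻/Cr³⁺ is the cathode (higher E°), Fe²⁺/Fe the anode: E°cell = +1.34 − (-0.42) = +1.76 V, n = 6.
Overall: Cr₂O₇²⁻(aq) + 14 H⁺(aq) + 3 Fe(s) → 2 Cr³⁺(aq) + 7 H₂O(l) + 3 Fe²⁺(aq)
Q = [Cr³⁺]^2·[Fe²⁺]^3 / ([Cr₂O₇²⁻]·[H⁺]^14); log Q = -2.259.
E = E° − (0.0592/n) log Q = +1.76 − (0.0592/6)(-2.259) = +1.782 V.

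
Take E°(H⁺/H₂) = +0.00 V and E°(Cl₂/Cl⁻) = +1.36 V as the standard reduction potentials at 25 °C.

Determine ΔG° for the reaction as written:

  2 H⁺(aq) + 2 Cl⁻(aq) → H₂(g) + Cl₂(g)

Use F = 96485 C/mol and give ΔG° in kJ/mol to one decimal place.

As written, H⁺/H₂ is reduced (cathode) and Cl₂/Cl⁻ is oxidised (anode), so E°cell = (+0.00) − (+1.36) = -1.36 V.
Balancing electrons gives n = 2.
ΔG° = −nFE° = −(2)(96485)(-1.36) = 262,439 J = +262.4 kJ/mol.

+262.4 kJ/mol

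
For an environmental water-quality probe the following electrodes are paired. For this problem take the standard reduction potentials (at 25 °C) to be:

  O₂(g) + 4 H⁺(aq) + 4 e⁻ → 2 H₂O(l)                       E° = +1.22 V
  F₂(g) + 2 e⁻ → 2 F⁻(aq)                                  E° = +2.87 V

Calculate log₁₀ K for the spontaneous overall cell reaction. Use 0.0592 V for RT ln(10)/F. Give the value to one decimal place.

111.5

Cathode: F₂/F⁻; anode: O₂/H₂O. E°cell = +1.65 V, n = 4.
log K = nE°cell / 0.0592 = (4)(+1.65) / 0.0592 = 111.5.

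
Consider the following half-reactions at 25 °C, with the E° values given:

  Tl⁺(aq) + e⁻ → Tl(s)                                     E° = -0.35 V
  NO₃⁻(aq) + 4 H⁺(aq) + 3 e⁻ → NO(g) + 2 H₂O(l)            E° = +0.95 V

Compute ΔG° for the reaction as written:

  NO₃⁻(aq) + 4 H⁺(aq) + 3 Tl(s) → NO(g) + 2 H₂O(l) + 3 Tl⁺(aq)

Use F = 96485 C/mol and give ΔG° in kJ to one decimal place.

-376.3 kJ

As written, NO₃⁻/NO is reduced (cathode) and Tl⁺/Tl is oxidised (anode), so E°cell = (+0.95) − (-0.35) = +1.30 V.
Balancing electrons gives n = 3.
ΔG° = −nFE° = −(3)(96485)(+1.30) = -376,292 J = -376.3 kJ.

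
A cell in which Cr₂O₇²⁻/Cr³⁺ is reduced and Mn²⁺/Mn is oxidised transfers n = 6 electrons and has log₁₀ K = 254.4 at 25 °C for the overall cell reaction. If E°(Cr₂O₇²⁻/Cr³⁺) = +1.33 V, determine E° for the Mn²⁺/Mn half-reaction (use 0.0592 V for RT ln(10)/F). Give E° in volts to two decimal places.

E°cell = (0.0592/n)·log K = (0.0592/6)(254.4) = +2.510 V.
Since Cr₂O₇²⁻/Cr³⁺ is the cathode and Mn²⁺/Mn the anode, E°cell = E°(Cr₂O₇²⁻/Cr³⁺) − E°(Mn²⁺/Mn).
So E°(Mn²⁺/Mn) = E°(Cr₂O₇²⁻/Cr³⁺) − E°cell = (+1.33) − (+2.510) = -1.18 V.

-1.18 V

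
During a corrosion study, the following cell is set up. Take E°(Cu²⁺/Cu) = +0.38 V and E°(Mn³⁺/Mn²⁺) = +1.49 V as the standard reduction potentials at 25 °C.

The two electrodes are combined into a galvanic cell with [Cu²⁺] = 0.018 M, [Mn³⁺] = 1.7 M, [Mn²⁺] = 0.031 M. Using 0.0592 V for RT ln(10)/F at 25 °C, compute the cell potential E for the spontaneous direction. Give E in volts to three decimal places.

Mn³⁺/Mn²⁺ is the cathode (higher E°), Cu²⁺/Cu the anode: E°cell = +1.49 − (+0.38) = +1.11 V, n = 2.
Overall: 2 Mn³⁺(aq) + Cu(s) → 2 Mn²⁺(aq) + Cu²⁺(aq)
Q = [Mn²⁺]^2·[Cu²⁺] / ([Mn³⁺]^2); log Q = -5.223.
E = E° − (0.0592/n) log Q = +1.11 − (0.0592/2)(-5.223) = +1.265 V.

+1.265 V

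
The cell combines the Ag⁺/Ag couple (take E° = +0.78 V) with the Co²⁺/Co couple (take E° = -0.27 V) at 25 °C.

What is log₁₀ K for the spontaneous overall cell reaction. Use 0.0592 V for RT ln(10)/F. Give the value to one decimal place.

Cathode: Ag⁺/Ag; anode: Co²⁺/Co. E°cell = +1.05 V, n = 2.
log K = nE°cell / 0.0592 = (2)(+1.05) / 0.0592 = 35.5.

35.5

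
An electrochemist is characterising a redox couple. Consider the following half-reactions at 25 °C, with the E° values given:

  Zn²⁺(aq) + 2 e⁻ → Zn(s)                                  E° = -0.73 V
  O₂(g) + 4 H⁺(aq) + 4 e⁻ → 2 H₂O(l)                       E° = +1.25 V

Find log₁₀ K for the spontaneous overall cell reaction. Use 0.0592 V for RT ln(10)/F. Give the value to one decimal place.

Cathode: O₂/H₂O; anode: Zn²⁺/Zn. E°cell = +1.98 V, n = 4.
log K = nE°cell / 0.0592 = (4)(+1.98) / 0.0592 = 133.8.

133.8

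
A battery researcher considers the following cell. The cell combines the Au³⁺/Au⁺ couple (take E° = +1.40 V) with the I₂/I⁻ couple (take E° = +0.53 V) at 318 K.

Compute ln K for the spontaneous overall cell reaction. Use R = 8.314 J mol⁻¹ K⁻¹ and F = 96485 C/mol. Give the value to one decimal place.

Cathode: Au³⁺/Au⁺; anode: I₂/I⁻. E°cell = (+1.40) − (+0.53) = +0.87 V, with n = 2.
ΔG° = −nFE° = −RT ln K, so ln K = nFE°/(RT) = (2)(96485)(+0.87) / ((8.314)(318)) = 63.500.

63.5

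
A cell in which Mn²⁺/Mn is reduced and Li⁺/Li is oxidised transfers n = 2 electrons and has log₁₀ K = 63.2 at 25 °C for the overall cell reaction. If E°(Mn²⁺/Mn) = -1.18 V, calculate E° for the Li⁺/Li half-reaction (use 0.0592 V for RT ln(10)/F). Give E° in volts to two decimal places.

-3.05 V

E°cell = (0.0592/n)·log K = (0.0592/2)(63.2) = +1.871 V.
Since Mn²⁺/Mn is the cathode and Li⁺/Li the anode, E°cell = E°(Mn²⁺/Mn) − E°(Li⁺/Li).
So E°(Li⁺/Li) = E°(Mn²⁺/Mn) − E°cell = (-1.18) − (+1.871) = -3.05 V.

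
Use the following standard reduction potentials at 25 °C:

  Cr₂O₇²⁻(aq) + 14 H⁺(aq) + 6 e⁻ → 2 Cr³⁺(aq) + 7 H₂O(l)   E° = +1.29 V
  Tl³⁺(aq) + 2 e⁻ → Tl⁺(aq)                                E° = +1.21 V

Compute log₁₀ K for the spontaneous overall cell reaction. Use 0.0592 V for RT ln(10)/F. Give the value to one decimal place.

Cathode: Cr₂O₇²⁻/Cr³⁺; anode: Tl³⁺/Tl⁺. E°cell = +0.08 V, n = 6.
log K = nE°cell / 0.0592 = (6)(+0.08) / 0.0592 = 8.1.

8.1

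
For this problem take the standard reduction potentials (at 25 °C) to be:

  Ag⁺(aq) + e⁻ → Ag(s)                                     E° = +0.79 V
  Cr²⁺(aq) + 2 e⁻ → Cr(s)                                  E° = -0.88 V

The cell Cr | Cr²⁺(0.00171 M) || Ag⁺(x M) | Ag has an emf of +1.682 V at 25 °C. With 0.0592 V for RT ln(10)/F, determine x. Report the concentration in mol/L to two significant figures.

Ag⁺/Ag is the cathode, Cr²⁺/Cr the anode: E°cell = +1.67 V, n = 2.
Overall reaction: 2 Ag⁺(aq) + Cr(s) → 2 Ag(s) + Cr²⁺(aq); Q = [Cr²⁺]^1/[Ag⁺]^2.
From E = E° − (0.0592/n) log Q: log Q = (E° − E)·n/0.0592 = (+1.67 − (+1.682))·2/0.0592 = -0.4054.
So 2·log[Ag⁺] = 1·log(0.00171) − log Q = -2.7670 − (-0.4054) = -2.3616; log[Ag⁺] = -2.3616 / 2 = -1.1808; [Ag⁺] = 10^(-1.1808) ≈ 0.066 M.

0.066 M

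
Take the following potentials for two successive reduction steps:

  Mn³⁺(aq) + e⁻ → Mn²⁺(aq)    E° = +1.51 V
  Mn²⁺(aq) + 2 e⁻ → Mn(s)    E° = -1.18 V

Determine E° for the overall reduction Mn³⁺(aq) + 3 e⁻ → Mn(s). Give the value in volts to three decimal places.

-0.283 V

Since ΔG° = −nFE° is additive over sequential reductions, n₃E°₃ = n₁E°₁ + n₂E°₂.
E°₃ = (1×+1.51 + 2×-1.18) / 3 = (-0.850) / 3 = -0.283 V.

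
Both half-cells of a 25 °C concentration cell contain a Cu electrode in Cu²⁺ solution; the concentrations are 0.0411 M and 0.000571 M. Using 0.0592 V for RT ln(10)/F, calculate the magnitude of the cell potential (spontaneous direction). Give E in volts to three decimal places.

For a concentration cell E°cell = 0. The 0.0411 M side is the cathode (reduction is favoured where [Cu²⁺] is higher).
With n = 2, E = −(0.0592/2) log([Cu²⁺]ₐₙ/[Cu²⁺]꜀ₐₜ) = −(0.0592/2) log(0.000571/0.0411) = −(0.0592/2)(-1.857) = +0.055 V.

+0.055 V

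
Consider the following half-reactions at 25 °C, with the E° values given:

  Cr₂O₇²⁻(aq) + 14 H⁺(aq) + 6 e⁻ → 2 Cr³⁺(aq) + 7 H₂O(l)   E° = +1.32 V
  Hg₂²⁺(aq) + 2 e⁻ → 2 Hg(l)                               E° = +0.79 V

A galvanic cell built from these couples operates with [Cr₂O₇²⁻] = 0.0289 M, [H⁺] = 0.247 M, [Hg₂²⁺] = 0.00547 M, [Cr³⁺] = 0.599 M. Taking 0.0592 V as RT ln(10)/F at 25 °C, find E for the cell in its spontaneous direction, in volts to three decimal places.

+0.502 V

Cr₂O₇²⁻/Cr³⁺ is the cathode (higher E°), Hg₂²⁺/Hg the anode: E°cell = +1.32 − (+0.79) = +0.53 V, n = 6.
Overall: Cr₂O₇²⁻(aq) + 14 H⁺(aq) + 6 Hg(l) → 2 Cr³⁺(aq) + 7 H₂O(l) + 3 Hg₂²⁺(aq)
Q = [Cr³⁺]^2·[Hg₂²⁺]^3 / ([Cr₂O₇²⁻]·[H⁺]^14); log Q = 2.810.
E = E° − (0.0592/n) log Q = +0.53 − (0.0592/6)(2.810) = +0.502 V.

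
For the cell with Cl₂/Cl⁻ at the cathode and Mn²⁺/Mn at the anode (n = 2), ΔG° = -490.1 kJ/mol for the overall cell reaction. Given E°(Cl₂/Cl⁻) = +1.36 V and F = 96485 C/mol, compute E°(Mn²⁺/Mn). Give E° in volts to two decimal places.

E°cell = −ΔG°/(nF) = −(-490.1×10³)/((2)(96485)) = +2.540 V.
Since Cl₂/Cl⁻ is the cathode and Mn²⁺/Mn the anode, E°cell = E°(Cl₂/Cl⁻) − E°(Mn²⁺/Mn).
So E°(Mn²⁺/Mn) = E°(Cl₂/Cl⁻) − E°cell = (+1.36) − (+2.540) = -1.18 V.

-1.18 V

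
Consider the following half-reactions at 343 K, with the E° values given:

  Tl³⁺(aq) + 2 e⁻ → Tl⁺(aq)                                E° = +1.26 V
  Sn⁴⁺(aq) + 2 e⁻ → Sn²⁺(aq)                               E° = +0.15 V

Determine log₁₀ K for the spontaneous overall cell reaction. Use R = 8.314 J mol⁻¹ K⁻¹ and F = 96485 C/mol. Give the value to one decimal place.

32.6

Cathode: Tl³⁺/Tl⁺; anode: Sn⁴⁺/Sn²⁺. E°cell = (+1.26) − (+0.15) = +1.11 V, with n = 2.
ΔG° = −nFE° = −RT ln K, so ln K = nFE°/(RT) = (2)(96485)(+1.11) / ((8.314)(343)) = 75.112.
log₁₀ K = 75.112 / ln 10 = 32.6.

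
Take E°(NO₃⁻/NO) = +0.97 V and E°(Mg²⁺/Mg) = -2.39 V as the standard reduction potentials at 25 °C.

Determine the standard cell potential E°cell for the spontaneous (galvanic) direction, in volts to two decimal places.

The NO₃⁻/NO couple has the higher reduction potential, so it is the cathode; Mg²⁺/Mg is oxidised at the anode.
E°cell = E°(cathode) − E°(anode) = (+0.97) − (-2.39) = +3.36 V.
Since E°cell > 0, the reaction is spontaneous under standard conditions.

+3.36 V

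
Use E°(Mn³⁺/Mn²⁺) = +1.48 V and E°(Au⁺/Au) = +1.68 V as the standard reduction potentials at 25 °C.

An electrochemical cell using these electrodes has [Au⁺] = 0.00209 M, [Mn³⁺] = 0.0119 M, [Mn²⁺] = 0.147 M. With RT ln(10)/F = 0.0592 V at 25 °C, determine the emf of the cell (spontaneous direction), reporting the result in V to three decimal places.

Au⁺/Au is the cathode (higher E°), Mn³⁺/Mn²⁺ the anode: E°cell = +1.68 − (+1.48) = +0.20 V, n = 1.
Overall: Au⁺(aq) + Mn²⁺(aq) → Au(s) + Mn³⁺(aq)
Q = [Mn³⁺] / ([Au⁺]·[Mn²⁺]); log Q = 1.588.
E = E° − (0.0592/n) log Q = +0.20 − (0.0592/1)(1.588) = +0.106 V.

+0.106 V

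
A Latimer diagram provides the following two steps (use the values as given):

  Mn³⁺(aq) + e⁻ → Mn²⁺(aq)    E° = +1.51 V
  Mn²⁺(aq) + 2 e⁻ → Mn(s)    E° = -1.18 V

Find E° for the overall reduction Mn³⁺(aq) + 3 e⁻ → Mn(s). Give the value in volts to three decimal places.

-0.283 V

Standard free energies of sequential steps add: ΔG°₃ = ΔG°₁ + ΔG°₂, so n₃E°₃ = n₁E°₁ + n₂E°₂.
E°₃ = (1×+1.51 + 2×-1.18) / 3 = (-0.850) / 3 = -0.283 V.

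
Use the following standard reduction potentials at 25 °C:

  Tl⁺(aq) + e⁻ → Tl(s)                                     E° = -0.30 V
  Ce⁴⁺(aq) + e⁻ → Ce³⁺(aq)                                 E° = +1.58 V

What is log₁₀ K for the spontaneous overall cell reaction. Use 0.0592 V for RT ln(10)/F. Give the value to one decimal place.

Cathode: Ce⁴⁺/Ce³⁺; anode: Tl⁺/Tl. E°cell = +1.88 V, n = 1.
log K = nE°cell / 0.0592 = (1)(+1.88) / 0.0592 = 31.8.

31.8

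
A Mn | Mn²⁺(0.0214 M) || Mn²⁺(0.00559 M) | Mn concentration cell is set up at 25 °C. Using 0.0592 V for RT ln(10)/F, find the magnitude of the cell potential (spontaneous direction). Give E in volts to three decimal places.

+0.017 V

For a concentration cell E°cell = 0. The 0.0214 M side is the cathode (reduction is favoured where [Mn²⁺] is higher).
With n = 2, E = −(0.0592/2) log([Mn²⁺]ₐₙ/[Mn²⁺]꜀ₐₜ) = −(0.0592/2) log(0.00559/0.0214) = −(0.0592/2)(-0.583) = +0.017 V.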